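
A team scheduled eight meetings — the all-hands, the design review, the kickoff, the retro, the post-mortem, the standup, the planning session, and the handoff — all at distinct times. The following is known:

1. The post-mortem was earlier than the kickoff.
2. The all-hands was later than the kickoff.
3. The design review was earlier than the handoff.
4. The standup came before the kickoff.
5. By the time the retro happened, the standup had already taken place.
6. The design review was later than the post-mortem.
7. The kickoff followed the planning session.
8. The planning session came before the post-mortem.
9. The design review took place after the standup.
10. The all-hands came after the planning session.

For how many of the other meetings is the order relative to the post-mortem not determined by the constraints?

Forced before the post-mortem: the planning session; forced after the post-mortem: the all-hands, the design review, the handoff, and the kickoff.
That leaves the retro and the standup with no forced order relative to the post-mortem — 2.

2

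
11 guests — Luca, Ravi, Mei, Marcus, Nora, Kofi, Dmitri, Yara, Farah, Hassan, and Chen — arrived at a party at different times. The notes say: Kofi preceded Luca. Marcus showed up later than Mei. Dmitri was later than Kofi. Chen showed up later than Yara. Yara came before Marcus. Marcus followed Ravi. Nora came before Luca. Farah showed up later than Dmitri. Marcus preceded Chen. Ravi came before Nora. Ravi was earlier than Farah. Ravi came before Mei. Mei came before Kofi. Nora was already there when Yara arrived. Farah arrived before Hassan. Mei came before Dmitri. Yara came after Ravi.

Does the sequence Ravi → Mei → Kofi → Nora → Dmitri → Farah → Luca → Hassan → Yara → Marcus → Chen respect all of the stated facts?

Check each stated constraint against the proposed order — e.g. Ravi is ahead of Yara; Ravi is ahead of Marcus. Every pair is in the required order; nothing is violated.

yes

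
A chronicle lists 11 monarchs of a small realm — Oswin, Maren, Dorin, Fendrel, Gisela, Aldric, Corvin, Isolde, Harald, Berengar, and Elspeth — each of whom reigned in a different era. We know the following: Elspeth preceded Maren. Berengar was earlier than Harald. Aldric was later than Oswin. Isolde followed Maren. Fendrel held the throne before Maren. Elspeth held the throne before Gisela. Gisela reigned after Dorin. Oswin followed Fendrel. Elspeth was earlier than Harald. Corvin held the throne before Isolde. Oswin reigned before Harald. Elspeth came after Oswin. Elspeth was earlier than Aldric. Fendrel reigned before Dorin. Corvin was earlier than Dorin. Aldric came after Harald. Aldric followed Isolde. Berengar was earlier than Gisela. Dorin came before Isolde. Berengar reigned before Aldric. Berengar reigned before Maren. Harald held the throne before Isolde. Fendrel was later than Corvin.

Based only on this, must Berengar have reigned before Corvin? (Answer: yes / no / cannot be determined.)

cannot be determined

No chain of stated constraints runs from Berengar to Corvin, and none runs from Corvin to Berengar either.
So the relative order of Berengar and Corvin is not fixed by the given facts.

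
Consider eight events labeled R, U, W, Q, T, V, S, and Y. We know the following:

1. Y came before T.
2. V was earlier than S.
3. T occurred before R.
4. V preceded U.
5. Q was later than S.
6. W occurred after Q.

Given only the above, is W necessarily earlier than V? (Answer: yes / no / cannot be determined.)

Tracing the constraints gives V → S → Q → W, so V must come before W.
That means W cannot be before V.

no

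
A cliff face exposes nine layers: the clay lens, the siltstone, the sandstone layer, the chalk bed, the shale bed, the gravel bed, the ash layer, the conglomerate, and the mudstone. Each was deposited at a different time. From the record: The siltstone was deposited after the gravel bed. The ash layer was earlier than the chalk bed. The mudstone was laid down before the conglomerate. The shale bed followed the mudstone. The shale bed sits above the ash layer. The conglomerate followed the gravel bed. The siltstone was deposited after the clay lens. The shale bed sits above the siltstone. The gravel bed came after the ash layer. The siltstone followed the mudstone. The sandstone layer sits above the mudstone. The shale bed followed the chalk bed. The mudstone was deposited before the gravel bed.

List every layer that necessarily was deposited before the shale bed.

Directly stated before the shale bed: the ash layer, the chalk bed, the mudstone, and the siltstone.
The clay lens reaches the shale bed via the clay lens → the siltstone → the shale bed.
The gravel bed reaches the shale bed via the gravel bed → the siltstone → the shale bed.
No chain forces the sandstone layer (or any of the others) ahead of the shale bed.

the ash layer, the chalk bed, the clay lens, the gravel bed, the mudstone, the siltstone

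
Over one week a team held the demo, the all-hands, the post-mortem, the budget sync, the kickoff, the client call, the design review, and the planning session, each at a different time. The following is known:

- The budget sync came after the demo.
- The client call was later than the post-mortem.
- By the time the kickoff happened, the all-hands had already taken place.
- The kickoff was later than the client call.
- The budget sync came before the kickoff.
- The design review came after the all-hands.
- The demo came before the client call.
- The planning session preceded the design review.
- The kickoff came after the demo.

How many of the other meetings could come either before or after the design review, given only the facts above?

5

Forced before the design review: the all-hands and the planning session.
That leaves the budget sync, the client call, the demo, the kickoff, and the post-mortem with no forced order relative to the design review — 5.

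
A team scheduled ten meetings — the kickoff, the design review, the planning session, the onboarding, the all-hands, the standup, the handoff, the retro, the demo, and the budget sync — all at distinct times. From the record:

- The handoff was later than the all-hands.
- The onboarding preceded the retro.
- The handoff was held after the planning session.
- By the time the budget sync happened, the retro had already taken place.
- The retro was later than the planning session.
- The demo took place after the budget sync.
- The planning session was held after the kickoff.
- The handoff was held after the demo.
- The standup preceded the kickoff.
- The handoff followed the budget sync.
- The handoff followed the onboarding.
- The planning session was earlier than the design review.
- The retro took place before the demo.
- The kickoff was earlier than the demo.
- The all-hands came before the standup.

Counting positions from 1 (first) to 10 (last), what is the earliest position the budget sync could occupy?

The all-hands, the kickoff, the onboarding, the planning session, the retro, and the standup must all come before the budget sync — 6 forced predecessors.
Nothing else is forced ahead of the budget sync, so its earliest slot is position 6 + 1 = 7.

7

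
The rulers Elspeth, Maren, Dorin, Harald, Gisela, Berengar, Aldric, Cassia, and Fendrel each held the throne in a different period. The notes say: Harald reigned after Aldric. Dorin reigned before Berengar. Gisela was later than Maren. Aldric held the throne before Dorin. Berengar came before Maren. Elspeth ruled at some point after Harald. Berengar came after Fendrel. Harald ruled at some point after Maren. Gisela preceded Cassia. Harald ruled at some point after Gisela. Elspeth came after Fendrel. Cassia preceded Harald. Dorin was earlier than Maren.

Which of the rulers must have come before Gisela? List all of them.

Directly stated before Gisela: Maren.
Aldric reaches Gisela via Aldric → Dorin → Maren → Gisela.
Berengar reaches Gisela via Berengar → Maren → Gisela.
Dorin reaches Gisela via Dorin → Maren → Gisela.
Likewise Fendrel reaches Gisela by chaining the stated constraints.
No chain forces Harald (or any of the others) ahead of Gisela.

Aldric, Berengar, Dorin, Fendrel, Maren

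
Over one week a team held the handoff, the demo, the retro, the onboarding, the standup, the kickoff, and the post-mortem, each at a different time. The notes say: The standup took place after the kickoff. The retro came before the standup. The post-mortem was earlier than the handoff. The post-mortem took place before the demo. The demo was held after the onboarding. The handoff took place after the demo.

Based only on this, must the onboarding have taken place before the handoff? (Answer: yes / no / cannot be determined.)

Chain the constraints: the onboarding → the demo → the handoff. Each link is directly stated, so the onboarding comes before the handoff.

yes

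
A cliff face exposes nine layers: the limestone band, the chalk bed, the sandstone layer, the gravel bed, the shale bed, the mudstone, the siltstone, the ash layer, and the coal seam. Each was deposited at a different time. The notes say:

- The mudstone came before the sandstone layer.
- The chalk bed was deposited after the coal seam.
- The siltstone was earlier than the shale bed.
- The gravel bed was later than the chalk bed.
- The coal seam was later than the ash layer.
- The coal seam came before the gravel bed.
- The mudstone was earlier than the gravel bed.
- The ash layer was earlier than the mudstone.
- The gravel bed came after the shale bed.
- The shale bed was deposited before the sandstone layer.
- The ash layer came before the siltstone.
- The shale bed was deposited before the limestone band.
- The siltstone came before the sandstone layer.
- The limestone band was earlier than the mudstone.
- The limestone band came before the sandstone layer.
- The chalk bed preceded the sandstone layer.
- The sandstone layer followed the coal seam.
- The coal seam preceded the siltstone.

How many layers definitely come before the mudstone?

5

Directly stated before the mudstone: the ash layer and the limestone band.
The coal seam reaches the mudstone via the coal seam → the siltstone → the shale bed → the limestone band → the mudstone.
The shale bed reaches the mudstone via the shale bed → the limestone band → the mudstone.
The siltstone reaches the mudstone via the siltstone → the shale bed → the limestone band → the mudstone.
That's the ash layer, the coal seam, the limestone band, the shale bed, and the siltstone — 5 in all.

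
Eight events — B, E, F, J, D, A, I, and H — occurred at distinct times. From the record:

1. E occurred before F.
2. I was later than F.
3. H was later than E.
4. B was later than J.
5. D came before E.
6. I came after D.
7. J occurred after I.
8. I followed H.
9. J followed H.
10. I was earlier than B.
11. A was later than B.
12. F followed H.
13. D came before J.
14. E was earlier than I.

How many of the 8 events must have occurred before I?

4

Directly stated before I: D, E, F, and H.
No chain forces J (or any of the others) ahead of I.
That's D, E, F, and H — 4 in all.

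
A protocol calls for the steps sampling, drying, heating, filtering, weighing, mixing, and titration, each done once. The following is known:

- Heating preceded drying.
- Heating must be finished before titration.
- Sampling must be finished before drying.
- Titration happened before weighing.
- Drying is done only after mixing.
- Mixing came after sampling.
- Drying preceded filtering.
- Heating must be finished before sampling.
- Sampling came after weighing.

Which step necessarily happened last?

filtering

Every other step has a chain of constraints placing it before filtering, so filtering is last.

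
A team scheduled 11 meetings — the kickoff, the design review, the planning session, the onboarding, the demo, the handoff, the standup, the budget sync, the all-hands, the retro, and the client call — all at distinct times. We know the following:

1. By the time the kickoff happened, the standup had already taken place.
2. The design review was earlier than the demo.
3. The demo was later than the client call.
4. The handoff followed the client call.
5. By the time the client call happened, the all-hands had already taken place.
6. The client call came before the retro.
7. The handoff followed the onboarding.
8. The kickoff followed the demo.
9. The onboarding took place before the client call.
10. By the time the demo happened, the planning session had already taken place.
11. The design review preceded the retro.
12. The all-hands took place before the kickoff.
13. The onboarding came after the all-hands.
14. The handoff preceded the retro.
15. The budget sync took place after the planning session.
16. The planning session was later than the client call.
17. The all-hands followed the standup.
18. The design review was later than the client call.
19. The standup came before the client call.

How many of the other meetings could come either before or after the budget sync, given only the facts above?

Forced before the budget sync: the all-hands, the client call, the onboarding, the planning session, and the standup.
That leaves the demo, the design review, the handoff, the kickoff, and the retro with no forced order relative to the budget sync — 5.

5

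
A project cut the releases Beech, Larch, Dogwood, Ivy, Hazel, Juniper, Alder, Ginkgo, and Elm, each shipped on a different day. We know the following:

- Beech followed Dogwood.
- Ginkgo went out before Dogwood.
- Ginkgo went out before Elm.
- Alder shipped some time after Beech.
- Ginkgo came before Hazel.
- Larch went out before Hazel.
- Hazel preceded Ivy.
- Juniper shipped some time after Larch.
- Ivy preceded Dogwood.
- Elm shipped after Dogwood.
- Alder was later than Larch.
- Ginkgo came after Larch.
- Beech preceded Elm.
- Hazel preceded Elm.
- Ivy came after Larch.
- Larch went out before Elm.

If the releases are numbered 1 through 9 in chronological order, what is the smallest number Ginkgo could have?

Larch must come before Ginkgo — 1 forced predecessor.
Nothing else is forced ahead of Ginkgo, so its earliest slot is position 1 + 1 = 2.

2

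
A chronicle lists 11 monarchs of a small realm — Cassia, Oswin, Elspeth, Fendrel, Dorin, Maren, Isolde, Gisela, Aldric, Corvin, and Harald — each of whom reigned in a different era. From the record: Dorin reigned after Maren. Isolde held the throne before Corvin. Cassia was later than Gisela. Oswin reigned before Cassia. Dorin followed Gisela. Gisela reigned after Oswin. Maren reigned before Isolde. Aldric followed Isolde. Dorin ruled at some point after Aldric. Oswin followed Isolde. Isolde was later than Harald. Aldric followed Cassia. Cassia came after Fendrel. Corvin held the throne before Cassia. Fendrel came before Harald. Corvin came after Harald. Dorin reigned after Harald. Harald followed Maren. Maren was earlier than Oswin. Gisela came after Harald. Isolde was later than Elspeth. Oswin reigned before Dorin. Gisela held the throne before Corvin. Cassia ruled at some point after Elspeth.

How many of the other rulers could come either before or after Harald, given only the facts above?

Forced before Harald: Fendrel and Maren; forced after Harald: Aldric, Cassia, Corvin, Dorin, Gisela, Isolde, and Oswin.
That leaves Elspeth with no forced order relative to Harald — 1.

1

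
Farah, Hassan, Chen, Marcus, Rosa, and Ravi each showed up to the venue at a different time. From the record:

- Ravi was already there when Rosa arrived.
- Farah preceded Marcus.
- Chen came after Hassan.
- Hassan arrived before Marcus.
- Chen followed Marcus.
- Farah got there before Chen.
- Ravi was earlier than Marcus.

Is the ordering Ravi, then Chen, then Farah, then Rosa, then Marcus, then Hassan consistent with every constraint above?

no

The constraints require Hassan before Chen, but in the proposed sequence Chen appears ahead of Hassan. That one violation is enough.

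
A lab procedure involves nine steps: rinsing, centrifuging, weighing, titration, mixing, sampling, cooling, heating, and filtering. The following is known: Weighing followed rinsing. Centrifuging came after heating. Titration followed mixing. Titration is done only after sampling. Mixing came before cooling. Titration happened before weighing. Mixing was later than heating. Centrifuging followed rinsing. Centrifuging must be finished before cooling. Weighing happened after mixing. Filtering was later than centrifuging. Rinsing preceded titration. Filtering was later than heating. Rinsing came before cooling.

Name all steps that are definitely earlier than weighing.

heating, mixing, rinsing, sampling, titration

Directly stated before weighing: mixing, rinsing, and titration.
Heating reaches weighing via heating → mixing → weighing.
Sampling reaches weighing via sampling → titration → weighing.
No chain forces cooling (or any of the others) ahead of weighing.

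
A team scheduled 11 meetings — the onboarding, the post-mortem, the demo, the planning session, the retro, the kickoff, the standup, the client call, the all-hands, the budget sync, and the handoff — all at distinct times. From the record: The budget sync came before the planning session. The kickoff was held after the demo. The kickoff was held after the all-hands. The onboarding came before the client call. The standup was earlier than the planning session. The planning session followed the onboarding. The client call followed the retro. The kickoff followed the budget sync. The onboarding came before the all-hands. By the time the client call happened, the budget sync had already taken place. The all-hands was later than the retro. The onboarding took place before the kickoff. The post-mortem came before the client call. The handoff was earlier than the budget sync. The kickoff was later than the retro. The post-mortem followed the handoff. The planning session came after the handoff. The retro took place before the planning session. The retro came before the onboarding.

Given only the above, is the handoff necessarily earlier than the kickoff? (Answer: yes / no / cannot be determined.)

Chain the constraints: the handoff → the budget sync → the kickoff. Each link is directly stated, so the handoff comes before the kickoff.

yes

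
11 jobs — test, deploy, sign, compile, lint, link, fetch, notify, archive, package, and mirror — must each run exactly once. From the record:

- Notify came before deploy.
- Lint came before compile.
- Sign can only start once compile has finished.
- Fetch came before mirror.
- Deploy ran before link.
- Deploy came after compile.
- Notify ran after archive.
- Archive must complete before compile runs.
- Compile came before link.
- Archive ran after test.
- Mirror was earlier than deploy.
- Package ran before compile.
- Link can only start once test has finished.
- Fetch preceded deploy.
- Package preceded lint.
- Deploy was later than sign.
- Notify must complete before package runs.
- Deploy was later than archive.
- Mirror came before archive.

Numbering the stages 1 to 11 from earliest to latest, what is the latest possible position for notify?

5

Notify must come before compile, deploy, link, lint, package, and sign — 6 stages forced after it.
Everything else can be placed before notify in some valid order, so notify can sit as late as position 11 − 6 = 5.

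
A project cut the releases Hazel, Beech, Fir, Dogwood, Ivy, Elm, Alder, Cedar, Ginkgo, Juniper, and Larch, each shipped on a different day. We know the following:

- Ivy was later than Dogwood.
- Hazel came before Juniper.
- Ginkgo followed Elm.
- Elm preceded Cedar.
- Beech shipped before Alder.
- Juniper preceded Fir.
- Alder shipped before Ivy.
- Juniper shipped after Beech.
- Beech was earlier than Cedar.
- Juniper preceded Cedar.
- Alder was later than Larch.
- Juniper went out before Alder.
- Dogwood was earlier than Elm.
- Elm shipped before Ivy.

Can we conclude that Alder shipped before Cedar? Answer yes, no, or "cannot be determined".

cannot be determined

No chain of stated constraints runs from Alder to Cedar, and none runs from Cedar to Alder either.
So the relative order of Alder and Cedar is not fixed by the given facts.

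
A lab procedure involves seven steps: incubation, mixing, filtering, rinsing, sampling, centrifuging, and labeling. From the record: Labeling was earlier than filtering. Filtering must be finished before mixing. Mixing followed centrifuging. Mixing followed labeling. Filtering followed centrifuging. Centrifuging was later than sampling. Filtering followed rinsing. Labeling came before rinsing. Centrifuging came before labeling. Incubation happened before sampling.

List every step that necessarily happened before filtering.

Directly stated before filtering: centrifuging, labeling, and rinsing.
Incubation reaches filtering via incubation → sampling → centrifuging → filtering.
Sampling reaches filtering via sampling → centrifuging → filtering.
No chain forces mixing ahead of filtering.

centrifuging, incubation, labeling, rinsing, sampling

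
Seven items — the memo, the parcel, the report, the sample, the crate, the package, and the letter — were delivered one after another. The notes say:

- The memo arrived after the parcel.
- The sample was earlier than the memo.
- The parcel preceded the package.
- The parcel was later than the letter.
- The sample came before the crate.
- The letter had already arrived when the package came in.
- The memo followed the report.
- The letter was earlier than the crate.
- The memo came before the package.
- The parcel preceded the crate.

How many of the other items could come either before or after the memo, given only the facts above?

1

Forced before the memo: the letter, the parcel, the report, and the sample; forced after the memo: the package.
That leaves the crate with no forced order relative to the memo — 1.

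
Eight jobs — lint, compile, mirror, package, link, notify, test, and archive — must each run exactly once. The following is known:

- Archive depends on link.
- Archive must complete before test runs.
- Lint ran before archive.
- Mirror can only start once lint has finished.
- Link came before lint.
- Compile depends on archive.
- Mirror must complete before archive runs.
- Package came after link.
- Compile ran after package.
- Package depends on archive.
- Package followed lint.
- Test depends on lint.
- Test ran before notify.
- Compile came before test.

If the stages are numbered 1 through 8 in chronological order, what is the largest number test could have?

7

Test must come before notify — 1 stage forced after it.
Everything else can be placed before test in some valid order, so test can sit as late as position 8 − 1 = 7.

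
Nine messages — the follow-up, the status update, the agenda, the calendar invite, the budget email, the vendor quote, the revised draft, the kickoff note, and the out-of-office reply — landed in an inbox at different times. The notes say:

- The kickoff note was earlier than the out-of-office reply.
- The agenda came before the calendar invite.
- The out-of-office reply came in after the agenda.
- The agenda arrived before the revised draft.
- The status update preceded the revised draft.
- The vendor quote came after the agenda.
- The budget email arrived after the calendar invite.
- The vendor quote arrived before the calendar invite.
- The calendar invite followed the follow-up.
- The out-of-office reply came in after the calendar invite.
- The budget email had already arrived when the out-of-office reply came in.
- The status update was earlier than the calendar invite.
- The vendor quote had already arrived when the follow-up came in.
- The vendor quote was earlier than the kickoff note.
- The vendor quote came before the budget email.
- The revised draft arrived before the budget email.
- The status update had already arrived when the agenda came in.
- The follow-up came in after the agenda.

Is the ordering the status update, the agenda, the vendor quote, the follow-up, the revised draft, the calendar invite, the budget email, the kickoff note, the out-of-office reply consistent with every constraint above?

yes

Check each stated constraint against the proposed order — e.g. the status update is ahead of the calendar invite; the agenda is ahead of the out-of-office reply. Every pair is in the required order; nothing is violated.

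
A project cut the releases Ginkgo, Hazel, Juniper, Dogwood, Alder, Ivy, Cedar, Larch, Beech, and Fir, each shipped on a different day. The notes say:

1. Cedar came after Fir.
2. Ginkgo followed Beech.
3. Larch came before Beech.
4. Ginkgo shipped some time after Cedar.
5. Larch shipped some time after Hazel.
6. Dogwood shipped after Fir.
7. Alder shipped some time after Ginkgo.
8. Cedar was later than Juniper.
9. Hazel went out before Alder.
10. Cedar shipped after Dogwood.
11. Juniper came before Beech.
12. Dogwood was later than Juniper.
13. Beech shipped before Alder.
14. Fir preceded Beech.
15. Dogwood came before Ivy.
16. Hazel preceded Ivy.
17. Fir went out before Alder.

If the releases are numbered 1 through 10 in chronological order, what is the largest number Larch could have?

Larch must come before Alder, Beech, and Ginkgo — 3 releases forced after it.
Everything else can be placed before Larch in some valid order, so Larch can sit as late as position 10 − 3 = 7.

7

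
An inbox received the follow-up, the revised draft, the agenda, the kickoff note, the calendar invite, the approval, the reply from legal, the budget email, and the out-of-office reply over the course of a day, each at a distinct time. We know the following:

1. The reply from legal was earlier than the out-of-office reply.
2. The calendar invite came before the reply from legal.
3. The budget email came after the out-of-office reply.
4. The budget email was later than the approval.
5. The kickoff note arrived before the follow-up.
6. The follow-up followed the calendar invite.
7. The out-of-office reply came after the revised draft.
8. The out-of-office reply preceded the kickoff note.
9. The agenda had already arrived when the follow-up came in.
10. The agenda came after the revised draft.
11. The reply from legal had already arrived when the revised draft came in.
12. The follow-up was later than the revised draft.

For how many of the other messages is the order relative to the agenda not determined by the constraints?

Forced before the agenda: the calendar invite, the reply from legal, and the revised draft; forced after the agenda: the follow-up.
That leaves the approval, the budget email, the kickoff note, and the out-of-office reply with no forced order relative to the agenda — 4.

4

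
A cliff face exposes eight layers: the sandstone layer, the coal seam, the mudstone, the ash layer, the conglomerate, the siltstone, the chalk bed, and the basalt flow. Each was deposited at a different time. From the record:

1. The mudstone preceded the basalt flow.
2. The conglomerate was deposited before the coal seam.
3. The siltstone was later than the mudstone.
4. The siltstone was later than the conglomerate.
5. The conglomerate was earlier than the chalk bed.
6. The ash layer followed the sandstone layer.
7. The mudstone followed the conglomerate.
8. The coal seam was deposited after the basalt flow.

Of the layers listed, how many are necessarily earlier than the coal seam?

3

Directly stated before the coal seam: the basalt flow and the conglomerate.
The mudstone reaches the coal seam via the mudstone → the basalt flow → the coal seam.
That's the basalt flow, the conglomerate, and the mudstone — 3 in all.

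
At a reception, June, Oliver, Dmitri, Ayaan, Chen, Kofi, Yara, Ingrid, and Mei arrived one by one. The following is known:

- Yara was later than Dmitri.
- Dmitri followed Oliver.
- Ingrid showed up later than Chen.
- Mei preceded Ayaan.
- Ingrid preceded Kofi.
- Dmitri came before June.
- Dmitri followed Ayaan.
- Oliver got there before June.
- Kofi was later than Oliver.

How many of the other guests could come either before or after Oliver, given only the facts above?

Forced after Oliver: Dmitri, June, Kofi, and Yara.
That leaves Ayaan, Chen, Ingrid, and Mei with no forced order relative to Oliver — 4.

4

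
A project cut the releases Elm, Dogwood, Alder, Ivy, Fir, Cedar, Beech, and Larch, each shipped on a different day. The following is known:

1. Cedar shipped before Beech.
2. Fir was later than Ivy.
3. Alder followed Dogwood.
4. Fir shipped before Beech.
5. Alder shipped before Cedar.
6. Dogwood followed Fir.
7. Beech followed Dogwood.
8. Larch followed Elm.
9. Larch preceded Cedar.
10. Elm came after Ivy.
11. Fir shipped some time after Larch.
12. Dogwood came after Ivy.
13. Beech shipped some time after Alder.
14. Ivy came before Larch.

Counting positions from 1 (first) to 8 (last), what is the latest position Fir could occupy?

4

Fir must come before Alder, Beech, Cedar, and Dogwood — 4 releases forced after it.
Everything else can be placed before Fir in some valid order, so Fir can sit as late as position 8 − 4 = 4.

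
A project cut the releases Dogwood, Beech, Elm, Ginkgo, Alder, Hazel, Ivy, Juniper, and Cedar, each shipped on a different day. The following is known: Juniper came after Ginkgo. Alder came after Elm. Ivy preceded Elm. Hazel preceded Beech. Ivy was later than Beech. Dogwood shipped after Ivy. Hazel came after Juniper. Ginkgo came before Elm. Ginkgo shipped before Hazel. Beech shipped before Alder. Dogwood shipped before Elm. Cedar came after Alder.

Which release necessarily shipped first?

Ginkgo

Ginkgo has a chain of constraints placing it before every other release, so Ginkgo must be first.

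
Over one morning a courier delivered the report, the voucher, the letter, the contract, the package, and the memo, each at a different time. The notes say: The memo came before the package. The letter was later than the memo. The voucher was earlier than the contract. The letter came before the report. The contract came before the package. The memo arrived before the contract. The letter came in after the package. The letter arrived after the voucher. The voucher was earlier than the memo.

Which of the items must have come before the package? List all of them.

Directly stated before the package: the contract and the memo.
The voucher reaches the package via the voucher → the memo → the package.
No chain forces the letter (or any of the others) ahead of the package.

the contract, the memo, the voucher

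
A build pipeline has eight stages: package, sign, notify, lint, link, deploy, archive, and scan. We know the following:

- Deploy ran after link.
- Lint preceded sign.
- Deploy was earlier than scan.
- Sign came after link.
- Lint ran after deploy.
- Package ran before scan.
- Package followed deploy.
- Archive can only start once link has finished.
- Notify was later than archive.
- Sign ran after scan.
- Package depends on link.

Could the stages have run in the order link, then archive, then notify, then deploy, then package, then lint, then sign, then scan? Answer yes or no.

no

The constraints require scan before sign, but in the proposed sequence sign appears ahead of scan. That one violation is enough.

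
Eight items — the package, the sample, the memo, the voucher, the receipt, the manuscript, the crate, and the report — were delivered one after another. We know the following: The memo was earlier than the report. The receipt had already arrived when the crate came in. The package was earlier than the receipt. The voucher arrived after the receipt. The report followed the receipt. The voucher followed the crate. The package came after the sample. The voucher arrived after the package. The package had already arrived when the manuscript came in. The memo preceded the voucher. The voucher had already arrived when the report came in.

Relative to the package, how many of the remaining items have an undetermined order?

1

Forced before the package: the sample; forced after the package: the crate, the manuscript, the receipt, the report, and the voucher.
That leaves the memo with no forced order relative to the package — 1.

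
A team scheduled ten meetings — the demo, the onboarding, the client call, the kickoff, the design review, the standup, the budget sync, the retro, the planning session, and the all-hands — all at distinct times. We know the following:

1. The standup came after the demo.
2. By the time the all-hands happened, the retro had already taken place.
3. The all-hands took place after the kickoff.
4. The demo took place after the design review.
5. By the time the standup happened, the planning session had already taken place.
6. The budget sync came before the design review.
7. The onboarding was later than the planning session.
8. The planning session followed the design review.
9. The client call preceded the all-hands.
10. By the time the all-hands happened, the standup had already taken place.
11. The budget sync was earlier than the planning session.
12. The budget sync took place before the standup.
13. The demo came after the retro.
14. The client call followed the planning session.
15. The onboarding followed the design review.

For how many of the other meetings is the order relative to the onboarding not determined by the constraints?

Forced before the onboarding: the budget sync, the design review, and the planning session.
That leaves the all-hands, the client call, the demo, the kickoff, the retro, and the standup with no forced order relative to the onboarding — 6.

6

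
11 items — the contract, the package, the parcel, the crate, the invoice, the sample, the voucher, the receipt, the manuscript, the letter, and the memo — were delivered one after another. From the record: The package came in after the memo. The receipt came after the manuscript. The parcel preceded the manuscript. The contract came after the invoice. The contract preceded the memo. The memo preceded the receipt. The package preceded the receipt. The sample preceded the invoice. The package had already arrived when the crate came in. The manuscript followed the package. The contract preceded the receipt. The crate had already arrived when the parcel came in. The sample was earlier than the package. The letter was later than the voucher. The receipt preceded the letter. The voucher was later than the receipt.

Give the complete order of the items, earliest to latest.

the sample, the invoice, the contract, the memo, the package, the crate, the parcel, the manuscript, the receipt, the voucher, the letter

The constraints fix every adjacent pair, so only one ordering works:
the sample → the invoice → the contract → the memo → the package → the crate → the parcel → the manuscript → the receipt → the voucher → the letter.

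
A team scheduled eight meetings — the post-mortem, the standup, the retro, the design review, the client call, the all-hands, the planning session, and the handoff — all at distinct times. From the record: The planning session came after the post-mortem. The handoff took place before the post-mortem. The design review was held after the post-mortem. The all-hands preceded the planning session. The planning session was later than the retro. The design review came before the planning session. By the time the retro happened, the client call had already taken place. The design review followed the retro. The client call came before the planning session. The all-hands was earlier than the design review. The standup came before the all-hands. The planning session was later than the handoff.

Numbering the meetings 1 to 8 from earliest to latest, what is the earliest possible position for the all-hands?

The standup must come before the all-hands — 1 forced predecessor.
Nothing else is forced ahead of the all-hands, so its earliest slot is position 1 + 1 = 2.

2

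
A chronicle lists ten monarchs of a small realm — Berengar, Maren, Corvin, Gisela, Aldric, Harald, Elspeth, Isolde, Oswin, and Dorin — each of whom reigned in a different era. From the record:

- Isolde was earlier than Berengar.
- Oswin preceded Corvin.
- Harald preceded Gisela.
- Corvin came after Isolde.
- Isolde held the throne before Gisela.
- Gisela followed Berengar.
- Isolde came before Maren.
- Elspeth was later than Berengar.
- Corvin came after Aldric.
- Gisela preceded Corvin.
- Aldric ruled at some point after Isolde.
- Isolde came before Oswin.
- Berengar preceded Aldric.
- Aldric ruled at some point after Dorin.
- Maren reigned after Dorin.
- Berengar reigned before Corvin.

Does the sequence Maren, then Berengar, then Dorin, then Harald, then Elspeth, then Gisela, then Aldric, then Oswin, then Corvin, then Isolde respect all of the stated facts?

The constraints require Isolde before Maren, but in the proposed sequence Maren appears ahead of Isolde. That one violation is enough.

no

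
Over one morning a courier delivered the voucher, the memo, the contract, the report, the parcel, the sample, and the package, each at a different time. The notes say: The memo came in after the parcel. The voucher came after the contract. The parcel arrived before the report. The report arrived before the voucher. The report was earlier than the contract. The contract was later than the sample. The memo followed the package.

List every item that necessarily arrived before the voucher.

Directly stated before the voucher: the contract and the report.
The parcel reaches the voucher via the parcel → the report → the voucher.
The sample reaches the voucher via the sample → the contract → the voucher.

the contract, the parcel, the report, the sample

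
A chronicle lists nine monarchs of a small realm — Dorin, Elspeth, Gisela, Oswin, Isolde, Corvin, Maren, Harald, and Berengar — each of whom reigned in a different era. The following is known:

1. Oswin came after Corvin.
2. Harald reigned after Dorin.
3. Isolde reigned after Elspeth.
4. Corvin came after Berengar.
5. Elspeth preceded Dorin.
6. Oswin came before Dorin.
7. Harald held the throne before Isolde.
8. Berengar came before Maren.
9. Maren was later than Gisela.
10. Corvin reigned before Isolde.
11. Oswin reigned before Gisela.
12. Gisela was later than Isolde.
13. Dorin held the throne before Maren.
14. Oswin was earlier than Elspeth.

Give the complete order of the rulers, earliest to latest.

Berengar, Corvin, Oswin, Elspeth, Dorin, Harald, Isolde, Gisela, Maren

The constraints fix every adjacent pair, so only one ordering works:
Berengar → Corvin → Oswin → Elspeth → Dorin → Harald → Isolde → Gisela → Maren.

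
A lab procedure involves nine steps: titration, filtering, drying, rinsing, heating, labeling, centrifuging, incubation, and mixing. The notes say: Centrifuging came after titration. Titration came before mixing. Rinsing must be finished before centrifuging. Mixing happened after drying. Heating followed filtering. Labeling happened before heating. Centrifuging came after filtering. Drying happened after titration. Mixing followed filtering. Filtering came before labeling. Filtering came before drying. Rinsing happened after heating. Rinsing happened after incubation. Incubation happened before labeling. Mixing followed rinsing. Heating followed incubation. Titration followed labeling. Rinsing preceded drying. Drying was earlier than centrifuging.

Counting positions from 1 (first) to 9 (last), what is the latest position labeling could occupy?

Labeling must come before centrifuging, drying, heating, mixing, rinsing, and titration — 6 steps forced after it.
Everything else can be placed before labeling in some valid order, so labeling can sit as late as position 9 − 6 = 3.

3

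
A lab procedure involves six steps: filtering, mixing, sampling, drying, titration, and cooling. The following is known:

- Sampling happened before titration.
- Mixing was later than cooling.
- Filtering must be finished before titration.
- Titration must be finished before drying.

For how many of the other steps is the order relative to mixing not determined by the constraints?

Forced before mixing: cooling.
That leaves drying, filtering, sampling, and titration with no forced order relative to mixing — 4.

4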